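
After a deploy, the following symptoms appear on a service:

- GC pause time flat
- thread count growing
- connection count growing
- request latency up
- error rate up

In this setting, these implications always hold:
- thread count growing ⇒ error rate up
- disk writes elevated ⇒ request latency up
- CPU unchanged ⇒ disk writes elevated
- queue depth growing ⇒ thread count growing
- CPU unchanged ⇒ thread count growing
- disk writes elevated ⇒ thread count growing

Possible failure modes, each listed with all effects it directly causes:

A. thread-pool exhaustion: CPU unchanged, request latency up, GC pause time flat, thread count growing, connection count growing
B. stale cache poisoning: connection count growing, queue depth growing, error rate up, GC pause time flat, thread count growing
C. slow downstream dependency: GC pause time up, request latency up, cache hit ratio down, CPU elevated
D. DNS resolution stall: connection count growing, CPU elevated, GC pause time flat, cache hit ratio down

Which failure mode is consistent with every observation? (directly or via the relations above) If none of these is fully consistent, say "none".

A

Per-candidate check:
(A) thread-pool exhaustion — accounts for every observation (error rate up through thread count growing → error rate up)
(B) stale cache poisoning — does not account for request latency up
(C) slow downstream dependency — fails on GC pause time flat, thread count growing, connection count growing, error rate up (predicts GC pause time up, not GC pause time flat)
(D) DNS resolution stall — GC pause time flat +; thread count growing -; connection count growing +; request latency up -; error rate up -
(A) is the only candidate with no mismatches.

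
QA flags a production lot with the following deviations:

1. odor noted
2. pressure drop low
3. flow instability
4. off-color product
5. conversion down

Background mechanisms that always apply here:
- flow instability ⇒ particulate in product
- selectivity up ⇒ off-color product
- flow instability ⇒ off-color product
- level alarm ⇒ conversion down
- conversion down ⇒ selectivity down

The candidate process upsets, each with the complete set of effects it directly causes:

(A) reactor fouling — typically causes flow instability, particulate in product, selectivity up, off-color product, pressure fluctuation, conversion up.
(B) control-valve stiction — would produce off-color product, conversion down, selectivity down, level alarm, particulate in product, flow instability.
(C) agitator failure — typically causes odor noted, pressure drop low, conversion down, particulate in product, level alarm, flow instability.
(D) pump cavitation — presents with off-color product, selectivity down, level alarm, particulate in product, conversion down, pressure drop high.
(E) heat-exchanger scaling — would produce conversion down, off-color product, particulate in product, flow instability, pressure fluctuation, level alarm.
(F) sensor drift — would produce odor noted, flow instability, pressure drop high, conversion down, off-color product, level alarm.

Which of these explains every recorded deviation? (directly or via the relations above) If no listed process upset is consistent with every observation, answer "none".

Testing each hypothesis:
(A) reactor fouling — odor noted ✗; pressure drop low ✗; flow instability ✓; off-color product ✓; conversion down ✗
(B) control-valve stiction — does not account for odor noted, pressure drop low
(C) agitator failure — odor noted ✓; pressure drop low ✓; flow instability ✓; off-color product ✓ (by flow instability → off-color product); conversion down ✓
(D) pump cavitation — odor noted ✗; pressure drop low ✗; flow instability ✗; off-color product ✓; conversion down ✓
(E) heat-exchanger scaling — odor noted ✗; pressure drop low ✗; flow instability ✓; off-color product ✓; conversion down ✓
(F) sensor drift — fails on pressure drop low (predicts pressure drop high, not pressure drop low)
(C) is the only candidate with no mismatches.

C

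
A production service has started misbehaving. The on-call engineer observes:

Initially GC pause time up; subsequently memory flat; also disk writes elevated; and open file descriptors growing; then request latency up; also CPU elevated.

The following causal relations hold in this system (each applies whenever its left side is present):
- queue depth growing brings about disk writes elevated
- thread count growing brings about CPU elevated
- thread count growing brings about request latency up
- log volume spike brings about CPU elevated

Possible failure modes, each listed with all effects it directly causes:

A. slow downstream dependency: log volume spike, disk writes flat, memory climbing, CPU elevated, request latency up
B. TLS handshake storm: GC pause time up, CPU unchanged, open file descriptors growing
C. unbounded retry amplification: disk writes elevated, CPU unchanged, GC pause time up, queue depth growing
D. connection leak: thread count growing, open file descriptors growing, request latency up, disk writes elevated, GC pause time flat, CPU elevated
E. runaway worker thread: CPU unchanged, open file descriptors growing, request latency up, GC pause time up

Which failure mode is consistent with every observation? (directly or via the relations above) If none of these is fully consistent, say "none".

For each candidate, compare predicted effects to what was observed:
(A) slow downstream dependency — GC pause time up ✗; memory flat ✗; disk writes elevated ✗; open file descriptors growing ✗; request latency up ✓; CPU elevated ✓
(B) TLS handshake storm — fails on memory flat, disk writes elevated, request latency up, CPU elevated (predicts CPU unchanged, not CPU elevated)
(C) unbounded retry amplification — GC pause time up ✓; memory flat ✗; disk writes elevated ✓; open file descriptors growing ✗; request latency up ✗; CPU elevated ✗
(D) connection leak — fails on GC pause time up, memory flat (predicts GC pause time flat, not GC pause time up)
(E) runaway worker thread — GC pause time up ✓; memory flat ✗; disk writes elevated ✗; open file descriptors growing ✓; request latency up ✓; CPU elevated ✗
Every candidate fails on at least one observation.

none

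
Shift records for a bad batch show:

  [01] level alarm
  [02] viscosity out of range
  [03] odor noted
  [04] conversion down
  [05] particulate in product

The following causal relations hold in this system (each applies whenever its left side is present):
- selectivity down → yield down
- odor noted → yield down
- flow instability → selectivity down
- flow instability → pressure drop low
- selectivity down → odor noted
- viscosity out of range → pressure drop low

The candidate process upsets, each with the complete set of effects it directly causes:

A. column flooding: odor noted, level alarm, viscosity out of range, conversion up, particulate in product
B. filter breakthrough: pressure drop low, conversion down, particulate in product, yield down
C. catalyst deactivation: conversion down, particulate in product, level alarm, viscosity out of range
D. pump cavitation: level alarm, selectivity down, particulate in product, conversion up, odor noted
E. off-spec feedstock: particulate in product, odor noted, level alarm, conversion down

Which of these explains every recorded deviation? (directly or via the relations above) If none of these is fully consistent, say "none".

none

For each candidate, compare predicted effects to what was observed:
(A) column flooding — level alarm +; viscosity out of range +; odor noted +; conversion down -; particulate in product +
(B) filter breakthrough — does not account for level alarm, viscosity out of range, odor noted
(C) catalyst deactivation — does not account for odor noted
(D) pump cavitation — level alarm +; viscosity out of range -; odor noted +; conversion down -; particulate in product +
(E) off-spec feedstock — level alarm +; viscosity out of range -; odor noted +; conversion down +; particulate in product +
No candidate is consistent with all observations.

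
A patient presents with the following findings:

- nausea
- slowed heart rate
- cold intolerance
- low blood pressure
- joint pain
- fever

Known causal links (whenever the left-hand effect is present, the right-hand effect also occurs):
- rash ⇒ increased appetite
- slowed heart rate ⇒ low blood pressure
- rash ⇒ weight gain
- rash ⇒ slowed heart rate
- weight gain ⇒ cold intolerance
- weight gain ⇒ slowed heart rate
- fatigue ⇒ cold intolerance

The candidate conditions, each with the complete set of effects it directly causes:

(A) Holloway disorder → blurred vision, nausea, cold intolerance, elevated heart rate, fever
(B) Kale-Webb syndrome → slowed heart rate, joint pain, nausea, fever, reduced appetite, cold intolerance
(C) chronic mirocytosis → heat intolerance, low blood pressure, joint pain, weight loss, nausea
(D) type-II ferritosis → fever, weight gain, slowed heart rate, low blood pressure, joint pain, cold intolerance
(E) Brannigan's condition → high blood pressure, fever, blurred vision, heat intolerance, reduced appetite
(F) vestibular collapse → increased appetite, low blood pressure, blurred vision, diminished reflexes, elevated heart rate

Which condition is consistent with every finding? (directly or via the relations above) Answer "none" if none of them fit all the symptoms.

Checking each candidate against the observations:
(A) Holloway disorder — fails on slowed heart rate, low blood pressure, joint pain (predicts elevated heart rate, not slowed heart rate)
(B) Kale-Webb syndrome — nausea match; slowed heart rate match; cold intolerance match; low blood pressure match (via slowed heart rate → low blood pressure); joint pain match; fever match
(C) chronic mirocytosis — fails on slowed heart rate, cold intolerance, fever (predicts heat intolerance, not cold intolerance)
(D) type-II ferritosis — nausea miss; slowed heart rate match; cold intolerance match; low blood pressure match; joint pain match; fever match
(E) Brannigan's condition — fails on nausea, slowed heart rate, cold intolerance, low blood pressure, joint pain (predicts heat intolerance, not cold intolerance; predicts high blood pressure, not low blood pressure)
(F) vestibular collapse — nausea miss; slowed heart rate miss; cold intolerance miss; low blood pressure match; joint pain miss; fever miss
Only (B) is consistent with every observation.

B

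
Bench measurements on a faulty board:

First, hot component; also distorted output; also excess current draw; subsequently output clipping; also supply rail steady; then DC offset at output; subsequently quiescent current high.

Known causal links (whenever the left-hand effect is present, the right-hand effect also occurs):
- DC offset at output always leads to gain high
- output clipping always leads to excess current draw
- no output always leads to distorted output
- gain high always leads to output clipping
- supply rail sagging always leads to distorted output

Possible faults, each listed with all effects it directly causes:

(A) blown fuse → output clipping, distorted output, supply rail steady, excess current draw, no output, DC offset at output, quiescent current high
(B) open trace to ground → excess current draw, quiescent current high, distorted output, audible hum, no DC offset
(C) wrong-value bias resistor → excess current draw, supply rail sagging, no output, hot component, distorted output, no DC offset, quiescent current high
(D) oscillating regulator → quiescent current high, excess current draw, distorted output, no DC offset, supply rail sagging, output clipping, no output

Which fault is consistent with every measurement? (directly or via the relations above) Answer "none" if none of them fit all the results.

For each candidate, compare predicted effects to what was observed:
(A) blown fuse — does not account for hot component
(B) open trace to ground — hot component -; distorted output +; excess current draw +; output clipping -; supply rail steady -; DC offset at output -; quiescent current high +
(C) wrong-value bias resistor — hot component +; distorted output +; excess current draw +; output clipping -; supply rail steady -; DC offset at output -; quiescent current high +
(D) oscillating regulator — fails on hot component, supply rail steady, DC offset at output (predicts supply rail sagging, not supply rail steady; predicts no DC offset, not DC offset at output)
No candidate is consistent with all observations.

none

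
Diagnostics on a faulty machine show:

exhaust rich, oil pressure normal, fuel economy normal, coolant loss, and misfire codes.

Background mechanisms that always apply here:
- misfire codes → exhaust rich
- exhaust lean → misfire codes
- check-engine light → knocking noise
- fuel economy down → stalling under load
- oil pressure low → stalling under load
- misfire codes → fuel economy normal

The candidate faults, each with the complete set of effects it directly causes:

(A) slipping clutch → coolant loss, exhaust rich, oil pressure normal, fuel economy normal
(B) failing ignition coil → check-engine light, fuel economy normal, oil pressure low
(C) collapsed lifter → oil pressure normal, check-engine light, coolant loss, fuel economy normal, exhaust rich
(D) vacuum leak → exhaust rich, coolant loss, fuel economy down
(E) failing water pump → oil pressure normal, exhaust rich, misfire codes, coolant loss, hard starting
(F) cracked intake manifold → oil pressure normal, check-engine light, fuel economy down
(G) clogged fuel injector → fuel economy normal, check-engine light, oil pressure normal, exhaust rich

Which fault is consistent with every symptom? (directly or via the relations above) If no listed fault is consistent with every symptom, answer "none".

Testing each hypothesis:
(A) slipping clutch — exhaust rich match; oil pressure normal match; fuel economy normal match; coolant loss match; misfire codes miss
(B) failing ignition coil — exhaust rich miss; oil pressure normal miss; fuel economy normal match; coolant loss miss; misfire codes miss
(C) collapsed lifter — exhaust rich match; oil pressure normal match; fuel economy normal match; coolant loss match; misfire codes miss
(D) vacuum leak — exhaust rich match; oil pressure normal miss; fuel economy normal miss; coolant loss match; misfire codes miss
(E) failing water pump — accounts for every observation (fuel economy normal through misfire codes → fuel economy normal)
(F) cracked intake manifold — fails on exhaust rich, fuel economy normal, coolant loss, misfire codes (predicts fuel economy down, not fuel economy normal)
(G) clogged fuel injector — does not account for coolant loss, misfire codes
(E) is the only candidate with no mismatches.

E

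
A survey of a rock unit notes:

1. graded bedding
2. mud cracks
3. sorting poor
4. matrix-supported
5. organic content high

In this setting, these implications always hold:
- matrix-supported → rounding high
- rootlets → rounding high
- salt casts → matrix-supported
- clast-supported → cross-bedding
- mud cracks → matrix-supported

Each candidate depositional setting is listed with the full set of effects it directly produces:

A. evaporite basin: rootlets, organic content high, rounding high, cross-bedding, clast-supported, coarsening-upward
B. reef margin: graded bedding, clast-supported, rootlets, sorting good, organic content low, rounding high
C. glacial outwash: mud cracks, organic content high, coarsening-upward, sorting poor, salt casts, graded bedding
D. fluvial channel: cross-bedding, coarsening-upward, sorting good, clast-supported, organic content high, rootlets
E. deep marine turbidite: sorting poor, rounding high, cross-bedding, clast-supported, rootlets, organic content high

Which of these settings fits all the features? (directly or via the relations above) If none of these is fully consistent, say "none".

Checking each candidate against the observations:
(A) evaporite basin — graded bedding miss; mud cracks miss; sorting poor miss; matrix-supported miss; organic content high match
(B) reef margin — fails on mud cracks, sorting poor, matrix-supported, organic content high (predicts sorting good, not sorting poor; predicts clast-supported, not matrix-supported; predicts organic content low, not organic content high)
(C) glacial outwash — graded bedding match; mud cracks match; sorting poor match; matrix-supported match (via mud cracks → matrix-supported); organic content high match
(D) fluvial channel — fails on graded bedding, mud cracks, sorting poor, matrix-supported (predicts sorting good, not sorting poor; predicts clast-supported, not matrix-supported)
(E) deep marine turbidite — graded bedding miss; mud cracks miss; sorting poor match; matrix-supported miss; organic content high match
(C) is the only candidate with no mismatches.

C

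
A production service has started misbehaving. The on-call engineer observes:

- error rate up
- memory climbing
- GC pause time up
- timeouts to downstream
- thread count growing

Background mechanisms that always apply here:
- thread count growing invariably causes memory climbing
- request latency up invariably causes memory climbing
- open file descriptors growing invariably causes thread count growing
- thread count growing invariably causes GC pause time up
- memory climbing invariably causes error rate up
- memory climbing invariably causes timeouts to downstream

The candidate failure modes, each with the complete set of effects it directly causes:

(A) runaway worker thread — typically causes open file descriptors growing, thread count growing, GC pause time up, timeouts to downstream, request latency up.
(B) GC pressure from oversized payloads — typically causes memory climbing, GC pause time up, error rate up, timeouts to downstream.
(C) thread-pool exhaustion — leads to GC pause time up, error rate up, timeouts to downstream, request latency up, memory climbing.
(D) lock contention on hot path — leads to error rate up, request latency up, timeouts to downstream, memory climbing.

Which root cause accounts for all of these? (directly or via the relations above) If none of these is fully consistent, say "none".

A

Checking each candidate against the observations:
(A) runaway worker thread — error rate up match (by request latency up → memory climbing → error rate up); memory climbing match (by request latency up → memory climbing); GC pause time up match; timeouts to downstream match; thread count growing match
(B) GC pressure from oversized payloads — error rate up match; memory climbing match; GC pause time up match; timeouts to downstream match; thread count growing miss
(C) thread-pool exhaustion — error rate up match; memory climbing match; GC pause time up match; timeouts to downstream match; thread count growing miss
(D) lock contention on hot path — error rate up match; memory climbing match; GC pause time up miss; timeouts to downstream match; thread count growing miss
(A) alone accounts for all the evidence.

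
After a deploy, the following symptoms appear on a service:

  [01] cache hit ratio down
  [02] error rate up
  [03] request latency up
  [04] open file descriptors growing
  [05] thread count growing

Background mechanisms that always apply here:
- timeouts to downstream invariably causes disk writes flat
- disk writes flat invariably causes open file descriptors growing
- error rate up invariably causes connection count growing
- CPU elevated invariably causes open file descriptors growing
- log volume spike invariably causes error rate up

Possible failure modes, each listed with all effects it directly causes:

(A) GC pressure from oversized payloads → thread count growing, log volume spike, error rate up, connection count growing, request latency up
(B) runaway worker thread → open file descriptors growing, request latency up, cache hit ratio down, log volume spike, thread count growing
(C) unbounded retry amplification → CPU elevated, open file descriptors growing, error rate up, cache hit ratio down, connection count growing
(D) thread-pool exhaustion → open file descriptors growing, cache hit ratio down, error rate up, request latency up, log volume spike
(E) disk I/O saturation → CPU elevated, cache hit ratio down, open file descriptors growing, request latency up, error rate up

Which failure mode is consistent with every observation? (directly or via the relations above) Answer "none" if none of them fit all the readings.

B

Checking each candidate against the observations:
(A) GC pressure from oversized payloads — does not account for cache hit ratio down, open file descriptors growing
(B) runaway worker thread — cache hit ratio down ✓; error rate up ✓ (via log volume spike → error rate up); request latency up ✓; open file descriptors growing ✓; thread count growing ✓
(C) unbounded retry amplification — does not account for request latency up, thread count growing
(D) thread-pool exhaustion — cache hit ratio down ✓; error rate up ✓; request latency up ✓; open file descriptors growing ✓; thread count growing ✗
(E) disk I/O saturation — does not account for thread count growing
Only (B) is consistent with every observation.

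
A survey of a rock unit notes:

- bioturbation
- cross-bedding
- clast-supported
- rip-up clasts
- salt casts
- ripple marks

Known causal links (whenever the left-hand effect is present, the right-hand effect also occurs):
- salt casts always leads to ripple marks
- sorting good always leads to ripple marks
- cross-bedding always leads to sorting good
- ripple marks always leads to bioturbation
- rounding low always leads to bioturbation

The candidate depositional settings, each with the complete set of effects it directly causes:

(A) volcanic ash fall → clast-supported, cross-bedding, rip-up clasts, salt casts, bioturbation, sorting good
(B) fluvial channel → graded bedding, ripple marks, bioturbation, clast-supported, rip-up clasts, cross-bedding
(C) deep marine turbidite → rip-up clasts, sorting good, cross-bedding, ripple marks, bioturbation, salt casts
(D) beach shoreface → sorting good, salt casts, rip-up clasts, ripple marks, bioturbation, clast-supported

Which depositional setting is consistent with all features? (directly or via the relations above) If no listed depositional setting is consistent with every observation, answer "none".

Checking each candidate against the observations:
(A) volcanic ash fall — bioturbation +; cross-bedding +; clast-supported +; rip-up clasts +; salt casts +; ripple marks + (by sorting good → ripple marks)
(B) fluvial channel — does not account for salt casts
(C) deep marine turbidite — does not account for clast-supported
(D) beach shoreface — bioturbation +; cross-bedding -; clast-supported +; rip-up clasts +; salt casts +; ripple marks +
(A) alone accounts for all the evidence.

A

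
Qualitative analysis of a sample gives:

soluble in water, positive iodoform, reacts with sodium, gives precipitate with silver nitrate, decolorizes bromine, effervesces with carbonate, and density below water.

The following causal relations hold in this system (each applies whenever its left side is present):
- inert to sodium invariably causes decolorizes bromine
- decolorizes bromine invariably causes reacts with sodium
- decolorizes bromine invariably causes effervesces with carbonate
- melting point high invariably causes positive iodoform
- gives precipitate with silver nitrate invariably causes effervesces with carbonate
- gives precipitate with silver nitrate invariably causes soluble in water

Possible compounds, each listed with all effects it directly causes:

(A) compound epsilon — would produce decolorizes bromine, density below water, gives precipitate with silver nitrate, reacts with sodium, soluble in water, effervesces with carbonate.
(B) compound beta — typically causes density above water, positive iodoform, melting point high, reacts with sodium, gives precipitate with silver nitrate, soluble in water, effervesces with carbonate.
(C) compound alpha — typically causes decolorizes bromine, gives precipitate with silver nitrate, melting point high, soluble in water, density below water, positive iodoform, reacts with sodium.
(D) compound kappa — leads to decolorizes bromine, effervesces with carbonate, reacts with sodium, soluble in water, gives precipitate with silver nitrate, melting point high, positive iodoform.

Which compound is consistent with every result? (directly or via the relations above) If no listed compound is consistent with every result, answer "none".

Per-candidate check:
(A) compound epsilon — does not account for positive iodoform
(B) compound beta — soluble in water yes; positive iodoform yes; reacts with sodium yes; gives precipitate with silver nitrate yes; decolorizes bromine NO; effervesces with carbonate yes; density below water NO
(C) compound alpha — soluble in water yes; positive iodoform yes; reacts with sodium yes; gives precipitate with silver nitrate yes; decolorizes bromine yes; effervesces with carbonate yes (through decolorizes bromine → effervesces with carbonate); density below water yes
(D) compound kappa — soluble in water yes; positive iodoform yes; reacts with sodium yes; gives precipitate with silver nitrate yes; decolorizes bromine yes; effervesces with carbonate yes; density below water NO
(C) alone accounts for all the evidence.

C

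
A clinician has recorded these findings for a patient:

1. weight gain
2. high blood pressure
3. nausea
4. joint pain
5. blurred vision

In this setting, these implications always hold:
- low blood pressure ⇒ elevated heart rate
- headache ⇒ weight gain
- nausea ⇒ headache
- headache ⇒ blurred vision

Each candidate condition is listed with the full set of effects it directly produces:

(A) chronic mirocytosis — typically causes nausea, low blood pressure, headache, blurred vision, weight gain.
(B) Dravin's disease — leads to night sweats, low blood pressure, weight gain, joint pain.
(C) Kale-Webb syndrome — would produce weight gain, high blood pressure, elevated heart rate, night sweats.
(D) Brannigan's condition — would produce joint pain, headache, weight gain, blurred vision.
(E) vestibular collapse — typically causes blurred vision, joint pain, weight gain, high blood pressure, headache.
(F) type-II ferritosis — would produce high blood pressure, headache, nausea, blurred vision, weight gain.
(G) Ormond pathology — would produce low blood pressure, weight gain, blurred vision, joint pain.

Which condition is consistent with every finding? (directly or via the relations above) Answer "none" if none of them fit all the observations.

Checking each candidate against the observations:
(A) chronic mirocytosis — weight gain yes; high blood pressure NO; nausea yes; joint pain NO; blurred vision yes
(B) Dravin's disease — fails on high blood pressure, nausea, blurred vision (predicts low blood pressure, not high blood pressure)
(C) Kale-Webb syndrome — does not account for nausea, joint pain, blurred vision
(D) Brannigan's condition — does not account for high blood pressure, nausea
(E) vestibular collapse — does not account for nausea
(F) type-II ferritosis — weight gain yes; high blood pressure yes; nausea yes; joint pain NO; blurred vision yes
(G) Ormond pathology — fails on high blood pressure, nausea (predicts low blood pressure, not high blood pressure)
None of the listed candidates fits everything.

none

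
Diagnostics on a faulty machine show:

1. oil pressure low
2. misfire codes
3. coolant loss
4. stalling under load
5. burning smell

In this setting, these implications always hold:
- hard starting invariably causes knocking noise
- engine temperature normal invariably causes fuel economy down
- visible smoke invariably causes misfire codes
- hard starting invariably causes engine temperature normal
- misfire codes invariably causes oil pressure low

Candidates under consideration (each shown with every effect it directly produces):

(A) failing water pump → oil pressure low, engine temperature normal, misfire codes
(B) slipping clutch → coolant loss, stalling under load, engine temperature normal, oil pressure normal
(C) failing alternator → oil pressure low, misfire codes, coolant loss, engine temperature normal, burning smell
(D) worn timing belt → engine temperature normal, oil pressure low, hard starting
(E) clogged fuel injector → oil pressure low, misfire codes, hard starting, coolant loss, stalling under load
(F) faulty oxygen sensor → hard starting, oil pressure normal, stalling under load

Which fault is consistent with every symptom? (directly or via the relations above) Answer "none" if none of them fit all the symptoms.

Per-candidate check:
(A) failing water pump — oil pressure low +; misfire codes +; coolant loss -; stalling under load -; burning smell -
(B) slipping clutch — oil pressure low -; misfire codes -; coolant loss +; stalling under load +; burning smell -
(C) failing alternator — oil pressure low +; misfire codes +; coolant loss +; stalling under load -; burning smell +
(D) worn timing belt — does not account for misfire codes, coolant loss, stalling under load, burning smell
(E) clogged fuel injector — does not account for burning smell
(F) faulty oxygen sensor — oil pressure low -; misfire codes -; coolant loss -; stalling under load +; burning smell -
No candidate is consistent with all observations.

none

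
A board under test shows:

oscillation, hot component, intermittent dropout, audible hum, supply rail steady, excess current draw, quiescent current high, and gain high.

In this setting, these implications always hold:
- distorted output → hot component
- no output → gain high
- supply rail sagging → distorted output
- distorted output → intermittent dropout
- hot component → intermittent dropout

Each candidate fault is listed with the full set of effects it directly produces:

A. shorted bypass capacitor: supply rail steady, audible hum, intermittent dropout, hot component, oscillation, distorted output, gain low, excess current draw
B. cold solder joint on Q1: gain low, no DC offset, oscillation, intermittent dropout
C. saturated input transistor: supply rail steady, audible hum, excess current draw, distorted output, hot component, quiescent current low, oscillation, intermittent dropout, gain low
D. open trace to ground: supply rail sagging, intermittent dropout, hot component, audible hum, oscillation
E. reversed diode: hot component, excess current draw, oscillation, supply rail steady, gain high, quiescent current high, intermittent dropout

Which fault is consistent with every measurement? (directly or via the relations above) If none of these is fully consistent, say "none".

none

Checking each candidate against the observations:
(A) shorted bypass capacitor — oscillation match; hot component match; intermittent dropout match; audible hum match; supply rail steady match; excess current draw match; quiescent current high miss; gain high miss
(B) cold solder joint on Q1 — fails on hot component, audible hum, supply rail steady, excess current draw, quiescent current high, gain high (predicts gain low, not gain high)
(C) saturated input transistor — fails on quiescent current high, gain high (predicts quiescent current low, not quiescent current high; predicts gain low, not gain high)
(D) open trace to ground — fails on supply rail steady, excess current draw, quiescent current high, gain high (predicts supply rail sagging, not supply rail steady)
(E) reversed diode — does not account for audible hum
None of the listed candidates fits everything.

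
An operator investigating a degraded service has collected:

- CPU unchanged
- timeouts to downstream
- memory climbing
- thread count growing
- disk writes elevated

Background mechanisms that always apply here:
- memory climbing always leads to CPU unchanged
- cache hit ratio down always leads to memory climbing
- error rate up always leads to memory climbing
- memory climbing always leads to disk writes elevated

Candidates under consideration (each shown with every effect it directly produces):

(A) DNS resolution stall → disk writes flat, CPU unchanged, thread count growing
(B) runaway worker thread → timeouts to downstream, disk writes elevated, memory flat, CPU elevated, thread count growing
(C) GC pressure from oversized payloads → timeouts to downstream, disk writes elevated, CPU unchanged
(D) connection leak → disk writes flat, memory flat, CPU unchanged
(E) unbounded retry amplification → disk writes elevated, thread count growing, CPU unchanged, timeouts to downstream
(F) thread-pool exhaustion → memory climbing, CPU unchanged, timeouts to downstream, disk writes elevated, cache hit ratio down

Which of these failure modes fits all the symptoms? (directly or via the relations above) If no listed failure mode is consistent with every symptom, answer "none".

none

Checking each candidate against the observations:
(A) DNS resolution stall — fails on timeouts to downstream, memory climbing, disk writes elevated (predicts disk writes flat, not disk writes elevated)
(B) runaway worker thread — CPU unchanged NO; timeouts to downstream yes; memory climbing NO; thread count growing yes; disk writes elevated yes
(C) GC pressure from oversized payloads — CPU unchanged yes; timeouts to downstream yes; memory climbing NO; thread count growing NO; disk writes elevated yes
(D) connection leak — CPU unchanged yes; timeouts to downstream NO; memory climbing NO; thread count growing NO; disk writes elevated NO
(E) unbounded retry amplification — does not account for memory climbing
(F) thread-pool exhaustion — CPU unchanged yes; timeouts to downstream yes; memory climbing yes; thread count growing NO; disk writes elevated yes
None of the listed candidates fits everything.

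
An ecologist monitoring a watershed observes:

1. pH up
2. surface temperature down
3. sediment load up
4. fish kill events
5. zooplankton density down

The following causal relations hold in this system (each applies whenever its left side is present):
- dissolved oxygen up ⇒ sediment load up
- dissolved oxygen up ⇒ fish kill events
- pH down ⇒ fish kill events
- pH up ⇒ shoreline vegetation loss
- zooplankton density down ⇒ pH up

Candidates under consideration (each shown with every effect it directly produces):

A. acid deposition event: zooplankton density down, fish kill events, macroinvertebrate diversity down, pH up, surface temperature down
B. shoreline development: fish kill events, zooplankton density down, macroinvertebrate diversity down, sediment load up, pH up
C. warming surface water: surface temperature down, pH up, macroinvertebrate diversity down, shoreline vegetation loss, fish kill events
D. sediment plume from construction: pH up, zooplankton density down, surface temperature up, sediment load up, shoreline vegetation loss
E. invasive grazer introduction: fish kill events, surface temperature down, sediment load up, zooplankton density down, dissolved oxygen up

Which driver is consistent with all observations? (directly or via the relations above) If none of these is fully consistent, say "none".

Per-candidate check:
(A) acid deposition event — does not account for sediment load up
(B) shoreline development — pH up yes; surface temperature down NO; sediment load up yes; fish kill events yes; zooplankton density down yes
(C) warming surface water — pH up yes; surface temperature down yes; sediment load up NO; fish kill events yes; zooplankton density down NO
(D) sediment plume from construction — pH up yes; surface temperature down NO; sediment load up yes; fish kill events NO; zooplankton density down yes
(E) invasive grazer introduction — pH up yes (through zooplankton density down → pH up); surface temperature down yes; sediment load up yes; fish kill events yes; zooplankton density down yes
(E) is the only candidate with no mismatches.

E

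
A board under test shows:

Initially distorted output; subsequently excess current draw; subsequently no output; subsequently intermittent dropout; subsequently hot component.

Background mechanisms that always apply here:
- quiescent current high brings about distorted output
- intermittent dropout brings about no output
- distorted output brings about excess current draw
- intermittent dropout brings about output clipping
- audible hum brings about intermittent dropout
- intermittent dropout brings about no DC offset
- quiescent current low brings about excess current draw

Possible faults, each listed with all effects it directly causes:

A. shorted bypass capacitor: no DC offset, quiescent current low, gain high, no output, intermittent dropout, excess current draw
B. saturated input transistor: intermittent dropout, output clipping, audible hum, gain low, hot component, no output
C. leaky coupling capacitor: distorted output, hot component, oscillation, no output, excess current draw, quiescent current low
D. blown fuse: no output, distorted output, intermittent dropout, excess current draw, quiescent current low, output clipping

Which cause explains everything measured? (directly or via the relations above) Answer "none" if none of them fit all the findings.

Testing each hypothesis:
(A) shorted bypass capacitor — does not account for distorted output, hot component
(B) saturated input transistor — does not account for distorted output, excess current draw
(C) leaky coupling capacitor — does not account for intermittent dropout
(D) blown fuse — does not account for hot component
None of the listed candidates fits everything.

none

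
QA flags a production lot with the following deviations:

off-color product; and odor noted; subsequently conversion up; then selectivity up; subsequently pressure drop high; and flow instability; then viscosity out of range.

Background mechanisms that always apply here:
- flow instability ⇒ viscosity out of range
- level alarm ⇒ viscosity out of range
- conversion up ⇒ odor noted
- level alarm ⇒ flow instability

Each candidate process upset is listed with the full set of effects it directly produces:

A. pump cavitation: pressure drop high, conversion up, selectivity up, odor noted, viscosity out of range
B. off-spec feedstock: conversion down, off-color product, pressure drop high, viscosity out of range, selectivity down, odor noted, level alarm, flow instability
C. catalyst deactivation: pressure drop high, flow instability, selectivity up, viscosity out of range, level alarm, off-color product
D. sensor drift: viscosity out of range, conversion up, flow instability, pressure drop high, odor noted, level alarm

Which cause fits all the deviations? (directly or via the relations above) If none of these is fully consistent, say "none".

none

Per-candidate check:
(A) pump cavitation — does not account for off-color product, flow instability
(B) off-spec feedstock — off-color product ✓; odor noted ✓; conversion up ✗; selectivity up ✗; pressure drop high ✓; flow instability ✓; viscosity out of range ✓
(C) catalyst deactivation — off-color product ✓; odor noted ✗; conversion up ✗; selectivity up ✓; pressure drop high ✓; flow instability ✓; viscosity out of range ✓
(D) sensor drift — off-color product ✗; odor noted ✓; conversion up ✓; selectivity up ✗; pressure drop high ✓; flow instability ✓; viscosity out of range ✓
No candidate is consistent with all observations.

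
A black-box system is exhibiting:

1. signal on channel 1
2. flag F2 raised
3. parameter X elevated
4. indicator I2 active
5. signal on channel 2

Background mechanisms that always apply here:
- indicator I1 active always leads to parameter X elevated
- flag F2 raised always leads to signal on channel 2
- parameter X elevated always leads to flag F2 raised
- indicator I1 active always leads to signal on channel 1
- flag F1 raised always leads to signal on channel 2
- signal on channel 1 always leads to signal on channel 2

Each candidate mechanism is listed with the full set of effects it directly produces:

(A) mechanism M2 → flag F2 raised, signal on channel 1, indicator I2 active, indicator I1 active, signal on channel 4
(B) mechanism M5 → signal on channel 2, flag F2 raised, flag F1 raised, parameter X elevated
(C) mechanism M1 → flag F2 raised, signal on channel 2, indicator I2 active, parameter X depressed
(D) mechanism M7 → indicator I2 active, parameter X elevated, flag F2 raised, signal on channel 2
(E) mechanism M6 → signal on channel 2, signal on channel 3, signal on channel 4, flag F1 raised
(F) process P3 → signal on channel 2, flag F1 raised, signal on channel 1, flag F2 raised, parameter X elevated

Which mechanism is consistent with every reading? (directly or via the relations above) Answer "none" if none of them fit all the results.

Checking each candidate against the observations:
(A) mechanism M2 — signal on channel 1 yes; flag F2 raised yes; parameter X elevated yes (through indicator I1 active → parameter X elevated); indicator I2 active yes; signal on channel 2 yes (through signal on channel 1 → signal on channel 2)
(B) mechanism M5 — does not account for signal on channel 1, indicator I2 active
(C) mechanism M1 — signal on channel 1 NO; flag F2 raised yes; parameter X elevated NO; indicator I2 active yes; signal on channel 2 yes
(D) mechanism M7 — does not account for signal on channel 1
(E) mechanism M6 — signal on channel 1 NO; flag F2 raised NO; parameter X elevated NO; indicator I2 active NO; signal on channel 2 yes
(F) process P3 — signal on channel 1 yes; flag F2 raised yes; parameter X elevated yes; indicator I2 active NO; signal on channel 2 yes
Only (A) is consistent with every observation.

A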